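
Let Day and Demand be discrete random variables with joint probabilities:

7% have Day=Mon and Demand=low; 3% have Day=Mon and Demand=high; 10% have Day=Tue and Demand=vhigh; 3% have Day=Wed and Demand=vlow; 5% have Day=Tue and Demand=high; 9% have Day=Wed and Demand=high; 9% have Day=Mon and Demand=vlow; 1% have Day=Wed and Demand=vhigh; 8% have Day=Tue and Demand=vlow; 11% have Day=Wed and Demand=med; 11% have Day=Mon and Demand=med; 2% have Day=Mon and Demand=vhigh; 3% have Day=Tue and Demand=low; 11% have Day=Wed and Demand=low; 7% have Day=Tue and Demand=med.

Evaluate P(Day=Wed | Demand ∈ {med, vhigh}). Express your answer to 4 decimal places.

0.2857

P(Demand=med) = 0.11 + 0.07 + 0.11 = 0.29.
P(Demand=vhigh) = 0.02 + 0.10 + 0.01 = 0.13.
P(Demand ∈ {med, vhigh}) = 0.29 + 0.13 = 0.42; P(Day=Wed, Demand ∈ {med, vhigh}) = 0.11 + 0.01 = 0.12.
P(Day=Wed | Demand ∈ {med, vhigh}) = 0.12/0.42 = 0.2857.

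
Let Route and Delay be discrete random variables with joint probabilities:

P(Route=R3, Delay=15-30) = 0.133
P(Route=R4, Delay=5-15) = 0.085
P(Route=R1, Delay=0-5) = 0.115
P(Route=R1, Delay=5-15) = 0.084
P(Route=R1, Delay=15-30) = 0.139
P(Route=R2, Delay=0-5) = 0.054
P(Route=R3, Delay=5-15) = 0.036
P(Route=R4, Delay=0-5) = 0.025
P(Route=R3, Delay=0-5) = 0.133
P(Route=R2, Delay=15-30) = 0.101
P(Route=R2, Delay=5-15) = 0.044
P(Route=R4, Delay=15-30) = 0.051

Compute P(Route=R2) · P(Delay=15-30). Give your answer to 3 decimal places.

0.084

P(Route=R2) = 0.054 + 0.044 + 0.101 = 0.199.
P(Delay=15-30) = 0.139 + 0.101 + 0.133 + 0.051 = 0.424.
Product: 0.199 × 0.424 = 0.084.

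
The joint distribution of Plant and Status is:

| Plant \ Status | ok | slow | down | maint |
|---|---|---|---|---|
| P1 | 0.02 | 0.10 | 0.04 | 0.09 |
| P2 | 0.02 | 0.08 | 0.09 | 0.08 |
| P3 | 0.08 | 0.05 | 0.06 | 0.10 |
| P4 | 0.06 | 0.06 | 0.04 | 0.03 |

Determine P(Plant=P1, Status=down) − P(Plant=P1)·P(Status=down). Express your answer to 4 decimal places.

-0.0175

P(Plant=P1) = 0.02 + 0.10 + 0.04 + 0.09 = 0.25.
P(Status=down) = 0.04 + 0.09 + 0.06 + 0.04 = 0.23.
P(Plant=P1, Status=down) − P(Plant=P1)P(Status=down) = 0.04 − 0.25×0.23 = -0.0175.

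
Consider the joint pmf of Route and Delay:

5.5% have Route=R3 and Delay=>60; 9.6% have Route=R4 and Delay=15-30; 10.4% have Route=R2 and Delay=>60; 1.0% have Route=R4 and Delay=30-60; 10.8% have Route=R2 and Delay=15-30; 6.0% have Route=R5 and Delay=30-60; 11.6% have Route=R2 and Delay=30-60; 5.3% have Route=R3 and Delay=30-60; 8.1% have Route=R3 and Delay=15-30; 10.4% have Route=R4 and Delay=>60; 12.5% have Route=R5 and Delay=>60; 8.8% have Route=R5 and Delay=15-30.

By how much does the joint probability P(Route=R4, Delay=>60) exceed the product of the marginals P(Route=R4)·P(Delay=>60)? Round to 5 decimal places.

P(Route=R4) = 0.096 + 0.010 + 0.104 = 0.210.
P(Delay=>60) = 0.104 + 0.055 + 0.104 + 0.125 = 0.388.
P(Route=R4, Delay=>60) − P(Route=R4)P(Delay=>60) = 0.104 − 0.210×0.388 = 0.02252.

0.02252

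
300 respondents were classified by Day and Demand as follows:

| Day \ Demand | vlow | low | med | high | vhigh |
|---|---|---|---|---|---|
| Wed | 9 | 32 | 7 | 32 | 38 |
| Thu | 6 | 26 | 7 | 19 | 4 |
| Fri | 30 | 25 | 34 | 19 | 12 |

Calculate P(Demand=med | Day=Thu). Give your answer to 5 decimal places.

Total with Day=Thu: 6 + 26 + 7 + 19 + 4 = 62.
P(Demand=med | Day=Thu) = 7/62 = 0.11290.

0.11290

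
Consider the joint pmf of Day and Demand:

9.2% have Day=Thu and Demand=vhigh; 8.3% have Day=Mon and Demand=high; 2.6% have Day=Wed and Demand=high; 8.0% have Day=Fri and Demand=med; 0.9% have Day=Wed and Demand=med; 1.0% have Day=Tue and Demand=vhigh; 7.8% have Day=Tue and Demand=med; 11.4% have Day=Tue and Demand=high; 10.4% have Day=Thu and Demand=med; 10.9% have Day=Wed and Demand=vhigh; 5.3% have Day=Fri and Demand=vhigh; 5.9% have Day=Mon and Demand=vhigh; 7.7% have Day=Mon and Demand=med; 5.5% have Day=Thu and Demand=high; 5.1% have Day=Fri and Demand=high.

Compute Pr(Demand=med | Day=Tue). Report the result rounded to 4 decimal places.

0.3861

P(Day=Tue) = 0.078 + 0.114 + 0.010 = 0.202.
P(Demand=med | Day=Tue) = 0.078/0.202 = 0.3861.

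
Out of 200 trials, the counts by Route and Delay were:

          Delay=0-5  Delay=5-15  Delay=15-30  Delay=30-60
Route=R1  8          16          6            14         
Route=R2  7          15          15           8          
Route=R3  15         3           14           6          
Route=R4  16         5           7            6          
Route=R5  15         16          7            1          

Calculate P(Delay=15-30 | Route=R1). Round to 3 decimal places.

Total with Route=R1: 8 + 16 + 6 + 14 = 44.
P(Delay=15-30 | Route=R1) = 6/44 = 0.136.

0.136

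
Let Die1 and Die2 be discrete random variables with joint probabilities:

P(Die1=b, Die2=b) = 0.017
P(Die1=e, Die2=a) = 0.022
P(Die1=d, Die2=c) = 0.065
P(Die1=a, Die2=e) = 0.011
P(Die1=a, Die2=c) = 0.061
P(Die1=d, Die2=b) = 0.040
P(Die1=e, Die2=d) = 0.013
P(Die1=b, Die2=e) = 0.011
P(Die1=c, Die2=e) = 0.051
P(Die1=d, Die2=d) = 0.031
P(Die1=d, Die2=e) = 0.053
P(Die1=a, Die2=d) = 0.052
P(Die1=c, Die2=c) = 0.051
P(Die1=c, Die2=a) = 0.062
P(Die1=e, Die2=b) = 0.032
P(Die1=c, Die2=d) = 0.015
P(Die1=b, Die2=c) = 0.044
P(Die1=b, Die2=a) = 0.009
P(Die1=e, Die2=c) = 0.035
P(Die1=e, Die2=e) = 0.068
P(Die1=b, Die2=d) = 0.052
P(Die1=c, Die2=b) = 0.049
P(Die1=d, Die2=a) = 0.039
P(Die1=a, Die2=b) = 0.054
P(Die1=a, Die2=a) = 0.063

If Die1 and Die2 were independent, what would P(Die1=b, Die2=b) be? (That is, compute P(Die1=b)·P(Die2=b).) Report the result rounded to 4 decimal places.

P(Die1=b) = 0.009 + 0.017 + 0.044 + 0.052 + 0.011 = 0.133.
P(Die2=b) = 0.054 + 0.017 + 0.049 + 0.040 + 0.032 = 0.192.
Product: 0.133 × 0.192 = 0.0255.

0.0255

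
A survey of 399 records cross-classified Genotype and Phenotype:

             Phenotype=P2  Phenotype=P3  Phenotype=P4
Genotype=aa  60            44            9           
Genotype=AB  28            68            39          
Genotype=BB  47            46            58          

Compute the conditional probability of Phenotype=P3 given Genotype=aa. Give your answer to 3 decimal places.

Total with Genotype=aa: 60 + 44 + 9 = 113.
P(Phenotype=P3 | Genotype=aa) = 44/113 = 0.389.

0.389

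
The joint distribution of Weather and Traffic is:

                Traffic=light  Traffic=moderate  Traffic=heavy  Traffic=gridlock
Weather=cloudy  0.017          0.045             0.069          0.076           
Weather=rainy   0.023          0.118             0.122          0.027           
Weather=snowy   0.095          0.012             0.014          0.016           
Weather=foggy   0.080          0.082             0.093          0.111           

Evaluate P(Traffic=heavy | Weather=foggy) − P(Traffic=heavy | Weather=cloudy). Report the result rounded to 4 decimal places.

-0.0792

P(Weather=foggy) = 0.080 + 0.082 + 0.093 + 0.111 = 0.366; P(Traffic=heavy | Weather=foggy) = 0.093/0.366 = 0.25410.
P(Weather=cloudy) = 0.017 + 0.045 + 0.069 + 0.076 = 0.207; P(Traffic=heavy | Weather=cloudy) = 0.069/0.207 = 0.33333.
Difference = -0.0792.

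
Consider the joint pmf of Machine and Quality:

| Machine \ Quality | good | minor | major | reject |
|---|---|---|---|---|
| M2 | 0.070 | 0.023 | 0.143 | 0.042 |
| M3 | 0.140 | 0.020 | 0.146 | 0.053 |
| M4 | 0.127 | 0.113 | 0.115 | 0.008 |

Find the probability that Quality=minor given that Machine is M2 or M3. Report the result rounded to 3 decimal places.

P(Machine=M2) = 0.070 + 0.023 + 0.143 + 0.042 = 0.278.
P(Machine=M3) = 0.140 + 0.020 + 0.146 + 0.053 = 0.359.
P(Machine ∈ {M2, M3}) = 0.278 + 0.359 = 0.637; P(Quality=minor, Machine ∈ {M2, M3}) = 0.023 + 0.020 = 0.043.
P(Quality=minor | Machine ∈ {M2, M3}) = 0.043/0.637 = 0.068.

0.068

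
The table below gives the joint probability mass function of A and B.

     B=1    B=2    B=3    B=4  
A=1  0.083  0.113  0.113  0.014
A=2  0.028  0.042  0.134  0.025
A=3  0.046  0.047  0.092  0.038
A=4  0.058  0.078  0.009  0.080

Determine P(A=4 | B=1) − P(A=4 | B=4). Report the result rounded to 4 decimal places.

-0.2398

P(B=1) = 0.083 + 0.028 + 0.046 + 0.058 = 0.215; P(A=4 | B=1) = 0.058/0.215 = 0.26977.
P(B=4) = 0.014 + 0.025 + 0.038 + 0.080 = 0.157; P(A=4 | B=4) = 0.080/0.157 = 0.50955.
Difference = -0.2398.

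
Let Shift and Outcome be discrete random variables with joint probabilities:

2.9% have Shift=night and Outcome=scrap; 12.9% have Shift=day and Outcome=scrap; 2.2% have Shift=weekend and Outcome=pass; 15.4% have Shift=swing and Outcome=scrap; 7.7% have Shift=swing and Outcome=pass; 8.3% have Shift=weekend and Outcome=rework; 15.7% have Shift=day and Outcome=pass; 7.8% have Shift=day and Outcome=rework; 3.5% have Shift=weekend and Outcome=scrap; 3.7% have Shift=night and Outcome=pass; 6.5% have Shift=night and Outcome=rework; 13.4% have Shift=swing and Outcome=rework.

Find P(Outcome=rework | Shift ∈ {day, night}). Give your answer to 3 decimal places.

P(Shift=day) = 0.157 + 0.078 + 0.129 = 0.364.
P(Shift=night) = 0.037 + 0.065 + 0.029 = 0.131.
P(Shift ∈ {day, night}) = 0.364 + 0.131 = 0.495; P(Outcome=rework, Shift ∈ {day, night}) = 0.078 + 0.065 = 0.143.
P(Outcome=rework | Shift ∈ {day, night}) = 0.143/0.495 = 0.289.

0.289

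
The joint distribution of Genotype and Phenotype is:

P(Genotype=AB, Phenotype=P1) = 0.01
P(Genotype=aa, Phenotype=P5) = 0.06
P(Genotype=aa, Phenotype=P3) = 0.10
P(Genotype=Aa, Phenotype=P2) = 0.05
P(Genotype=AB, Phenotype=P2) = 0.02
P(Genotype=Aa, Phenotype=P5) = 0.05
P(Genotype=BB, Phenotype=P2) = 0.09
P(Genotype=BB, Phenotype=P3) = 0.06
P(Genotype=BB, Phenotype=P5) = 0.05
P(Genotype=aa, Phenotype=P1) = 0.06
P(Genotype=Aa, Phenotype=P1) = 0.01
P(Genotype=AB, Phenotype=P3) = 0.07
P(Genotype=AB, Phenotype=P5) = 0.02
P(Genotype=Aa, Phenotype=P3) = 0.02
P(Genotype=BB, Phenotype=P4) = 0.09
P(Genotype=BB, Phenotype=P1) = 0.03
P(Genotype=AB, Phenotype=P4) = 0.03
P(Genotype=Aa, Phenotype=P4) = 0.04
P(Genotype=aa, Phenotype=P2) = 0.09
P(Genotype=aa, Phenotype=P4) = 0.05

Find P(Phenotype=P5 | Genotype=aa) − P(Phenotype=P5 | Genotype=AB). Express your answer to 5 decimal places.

0.03333

P(Genotype=aa) = 0.06 + 0.09 + 0.10 + 0.05 + 0.06 = 0.36; P(Phenotype=P5 | Genotype=aa) = 0.06/0.36 = 0.166667.
P(Genotype=AB) = 0.01 + 0.02 + 0.07 + 0.03 + 0.02 = 0.15; P(Phenotype=P5 | Genotype=AB) = 0.02/0.15 = 0.133333.
Difference = 0.03333.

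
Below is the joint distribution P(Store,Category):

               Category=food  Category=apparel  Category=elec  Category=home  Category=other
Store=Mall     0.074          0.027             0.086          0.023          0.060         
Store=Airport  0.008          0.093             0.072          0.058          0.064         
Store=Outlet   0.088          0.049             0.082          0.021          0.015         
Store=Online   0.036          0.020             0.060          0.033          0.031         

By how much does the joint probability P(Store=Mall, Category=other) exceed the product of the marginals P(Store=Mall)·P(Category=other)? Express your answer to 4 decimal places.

0.0141

P(Store=Mall) = 0.074 + 0.027 + 0.086 + 0.023 + 0.060 = 0.270.
P(Category=other) = 0.060 + 0.064 + 0.015 + 0.031 = 0.170.
P(Store=Mall, Category=other) − P(Store=Mall)P(Category=other) = 0.060 − 0.270×0.170 = 0.0141.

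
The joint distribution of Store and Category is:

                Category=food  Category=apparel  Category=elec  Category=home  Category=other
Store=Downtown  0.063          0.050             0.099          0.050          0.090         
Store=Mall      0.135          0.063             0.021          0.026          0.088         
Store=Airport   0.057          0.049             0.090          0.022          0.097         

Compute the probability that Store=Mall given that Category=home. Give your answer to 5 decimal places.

0.26531

P(Category=home) = 0.050 + 0.026 + 0.022 = 0.098.
P(Store=Mall | Category=home) = 0.026/0.098 = 0.26531.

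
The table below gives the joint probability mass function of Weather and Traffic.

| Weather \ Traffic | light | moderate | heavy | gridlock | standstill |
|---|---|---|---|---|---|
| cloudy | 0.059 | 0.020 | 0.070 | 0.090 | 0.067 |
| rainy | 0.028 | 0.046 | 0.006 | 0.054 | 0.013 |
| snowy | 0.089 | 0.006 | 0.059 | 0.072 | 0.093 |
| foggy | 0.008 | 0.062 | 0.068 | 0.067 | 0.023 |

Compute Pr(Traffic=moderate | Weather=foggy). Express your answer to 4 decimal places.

0.2719

P(Weather=foggy) = 0.008 + 0.062 + 0.068 + 0.067 + 0.023 = 0.228.
P(Traffic=moderate | Weather=foggy) = 0.062/0.228 = 0.2719.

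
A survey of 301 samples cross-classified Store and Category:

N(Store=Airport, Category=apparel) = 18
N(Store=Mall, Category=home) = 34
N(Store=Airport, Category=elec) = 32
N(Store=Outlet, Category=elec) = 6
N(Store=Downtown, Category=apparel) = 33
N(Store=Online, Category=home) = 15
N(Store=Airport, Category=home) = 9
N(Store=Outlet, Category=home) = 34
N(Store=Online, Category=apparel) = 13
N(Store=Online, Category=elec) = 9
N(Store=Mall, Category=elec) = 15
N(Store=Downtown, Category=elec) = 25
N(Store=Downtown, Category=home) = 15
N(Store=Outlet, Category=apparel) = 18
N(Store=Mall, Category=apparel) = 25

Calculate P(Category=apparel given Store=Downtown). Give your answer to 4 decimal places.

0.4521

Total with Store=Downtown: 33 + 25 + 15 = 73.
P(Category=apparel | Store=Downtown) = 33/73 = 0.4521.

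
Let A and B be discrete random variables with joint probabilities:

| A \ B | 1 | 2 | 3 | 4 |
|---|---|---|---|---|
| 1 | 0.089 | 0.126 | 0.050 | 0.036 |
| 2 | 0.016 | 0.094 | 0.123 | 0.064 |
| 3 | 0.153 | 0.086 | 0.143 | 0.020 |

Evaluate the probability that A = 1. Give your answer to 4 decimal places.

P(A=1) = 0.089 + 0.126 + 0.050 + 0.036 = 0.301.

0.3010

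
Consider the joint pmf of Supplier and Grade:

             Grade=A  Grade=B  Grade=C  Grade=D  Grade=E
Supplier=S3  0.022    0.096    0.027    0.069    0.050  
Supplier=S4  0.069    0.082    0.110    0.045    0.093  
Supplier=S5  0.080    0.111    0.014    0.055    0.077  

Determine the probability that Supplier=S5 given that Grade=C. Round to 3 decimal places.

0.093

P(Grade=C) = 0.027 + 0.110 + 0.014 = 0.151.
P(Supplier=S5 | Grade=C) = 0.014/0.151 = 0.093.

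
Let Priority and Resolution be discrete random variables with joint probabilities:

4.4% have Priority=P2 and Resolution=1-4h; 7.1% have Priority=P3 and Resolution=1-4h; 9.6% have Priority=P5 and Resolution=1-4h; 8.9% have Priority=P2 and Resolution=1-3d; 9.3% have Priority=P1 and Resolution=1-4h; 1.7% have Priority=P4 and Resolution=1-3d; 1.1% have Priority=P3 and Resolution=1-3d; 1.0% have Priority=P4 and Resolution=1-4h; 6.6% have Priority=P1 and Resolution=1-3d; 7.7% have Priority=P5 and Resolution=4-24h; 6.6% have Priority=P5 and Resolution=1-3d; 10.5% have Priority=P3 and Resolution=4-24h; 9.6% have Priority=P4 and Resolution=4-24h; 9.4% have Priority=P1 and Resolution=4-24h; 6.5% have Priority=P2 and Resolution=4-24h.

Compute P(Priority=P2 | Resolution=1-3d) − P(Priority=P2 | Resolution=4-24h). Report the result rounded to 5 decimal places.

P(Resolution=1-3d) = 0.066 + 0.089 + 0.011 + 0.017 + 0.066 = 0.249; P(Priority=P2 | Resolution=1-3d) = 0.089/0.249 = 0.357430.
P(Resolution=4-24h) = 0.094 + 0.065 + 0.105 + 0.096 + 0.077 = 0.437; P(Priority=P2 | Resolution=4-24h) = 0.065/0.437 = 0.148741.
Difference = 0.20869.

0.20869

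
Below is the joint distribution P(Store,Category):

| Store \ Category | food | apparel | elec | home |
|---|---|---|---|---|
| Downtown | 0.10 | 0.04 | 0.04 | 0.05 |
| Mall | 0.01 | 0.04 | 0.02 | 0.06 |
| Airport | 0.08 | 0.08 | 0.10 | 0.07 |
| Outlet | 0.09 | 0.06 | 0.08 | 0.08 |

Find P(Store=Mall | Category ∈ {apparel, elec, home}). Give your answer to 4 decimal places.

0.1667

P(Category=apparel) = 0.04 + 0.04 + 0.08 + 0.06 = 0.22.
P(Category=elec) = 0.04 + 0.02 + 0.10 + 0.08 = 0.24.
P(Category=home) = 0.05 + 0.06 + 0.07 + 0.08 = 0.26.
P(Category ∈ {apparel, elec, home}) = 0.22 + 0.24 + 0.26 = 0.72; P(Store=Mall, Category ∈ {apparel, elec, home}) = 0.04 + 0.02 + 0.06 = 0.12.
P(Store=Mall | Category ∈ {apparel, elec, home}) = 0.12/0.72 = 0.1667.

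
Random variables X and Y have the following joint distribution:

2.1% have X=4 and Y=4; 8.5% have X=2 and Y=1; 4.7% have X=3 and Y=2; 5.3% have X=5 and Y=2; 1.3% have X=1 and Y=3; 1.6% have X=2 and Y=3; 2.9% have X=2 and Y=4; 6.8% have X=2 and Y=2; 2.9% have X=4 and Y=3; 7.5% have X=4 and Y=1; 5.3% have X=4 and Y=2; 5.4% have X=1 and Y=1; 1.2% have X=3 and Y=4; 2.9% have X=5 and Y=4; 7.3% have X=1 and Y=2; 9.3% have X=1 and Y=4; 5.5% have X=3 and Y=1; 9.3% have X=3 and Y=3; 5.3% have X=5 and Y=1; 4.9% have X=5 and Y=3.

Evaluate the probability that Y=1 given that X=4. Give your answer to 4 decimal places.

0.4213

P(X=4) = 0.075 + 0.053 + 0.029 + 0.021 = 0.178.
P(Y=1 | X=4) = 0.075/0.178 = 0.4213.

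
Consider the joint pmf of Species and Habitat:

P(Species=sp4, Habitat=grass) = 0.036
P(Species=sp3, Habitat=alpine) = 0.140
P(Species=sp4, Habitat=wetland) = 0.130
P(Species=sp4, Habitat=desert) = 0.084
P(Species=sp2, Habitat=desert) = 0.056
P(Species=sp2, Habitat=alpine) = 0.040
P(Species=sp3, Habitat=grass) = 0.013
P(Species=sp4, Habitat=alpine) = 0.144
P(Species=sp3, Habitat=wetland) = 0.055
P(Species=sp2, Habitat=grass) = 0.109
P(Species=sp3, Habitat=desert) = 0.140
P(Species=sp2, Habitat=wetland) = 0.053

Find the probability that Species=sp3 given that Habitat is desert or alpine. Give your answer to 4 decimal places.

P(Habitat=desert) = 0.056 + 0.140 + 0.084 = 0.280.
P(Habitat=alpine) = 0.040 + 0.140 + 0.144 = 0.324.
P(Habitat ∈ {desert, alpine}) = 0.280 + 0.324 = 0.604; P(Species=sp3, Habitat ∈ {desert, alpine}) = 0.140 + 0.140 = 0.280.
P(Species=sp3 | Habitat ∈ {desert, alpine}) = 0.280/0.604 = 0.4636.

0.4636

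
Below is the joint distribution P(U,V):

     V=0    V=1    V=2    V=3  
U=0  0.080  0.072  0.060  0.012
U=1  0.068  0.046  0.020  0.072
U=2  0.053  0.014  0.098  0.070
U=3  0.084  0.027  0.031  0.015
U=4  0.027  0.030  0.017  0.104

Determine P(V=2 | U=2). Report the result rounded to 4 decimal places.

P(U=2) = 0.053 + 0.014 + 0.098 + 0.070 = 0.235.
P(V=2 | U=2) = 0.098/0.235 = 0.4170.

0.4170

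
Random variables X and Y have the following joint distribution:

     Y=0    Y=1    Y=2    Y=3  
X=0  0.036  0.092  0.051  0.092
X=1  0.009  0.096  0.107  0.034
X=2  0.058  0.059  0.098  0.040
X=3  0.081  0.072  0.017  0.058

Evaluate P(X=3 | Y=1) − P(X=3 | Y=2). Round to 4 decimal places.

P(Y=1) = 0.092 + 0.096 + 0.059 + 0.072 = 0.319; P(X=3 | Y=1) = 0.072/0.319 = 0.22571.
P(Y=2) = 0.051 + 0.107 + 0.098 + 0.017 = 0.273; P(X=3 | Y=2) = 0.017/0.273 = 0.06227.
Difference = 0.1634.

0.1634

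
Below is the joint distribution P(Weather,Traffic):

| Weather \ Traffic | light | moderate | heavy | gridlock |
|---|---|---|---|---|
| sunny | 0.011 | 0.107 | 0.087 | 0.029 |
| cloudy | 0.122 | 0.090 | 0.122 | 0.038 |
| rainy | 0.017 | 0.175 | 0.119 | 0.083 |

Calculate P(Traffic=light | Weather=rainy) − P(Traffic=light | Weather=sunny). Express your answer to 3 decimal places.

P(Weather=rainy) = 0.017 + 0.175 + 0.119 + 0.083 = 0.394; P(Traffic=light | Weather=rainy) = 0.017/0.394 = 0.0431.
P(Weather=sunny) = 0.011 + 0.107 + 0.087 + 0.029 = 0.234; P(Traffic=light | Weather=sunny) = 0.011/0.234 = 0.0470.
Difference = -0.004.

-0.004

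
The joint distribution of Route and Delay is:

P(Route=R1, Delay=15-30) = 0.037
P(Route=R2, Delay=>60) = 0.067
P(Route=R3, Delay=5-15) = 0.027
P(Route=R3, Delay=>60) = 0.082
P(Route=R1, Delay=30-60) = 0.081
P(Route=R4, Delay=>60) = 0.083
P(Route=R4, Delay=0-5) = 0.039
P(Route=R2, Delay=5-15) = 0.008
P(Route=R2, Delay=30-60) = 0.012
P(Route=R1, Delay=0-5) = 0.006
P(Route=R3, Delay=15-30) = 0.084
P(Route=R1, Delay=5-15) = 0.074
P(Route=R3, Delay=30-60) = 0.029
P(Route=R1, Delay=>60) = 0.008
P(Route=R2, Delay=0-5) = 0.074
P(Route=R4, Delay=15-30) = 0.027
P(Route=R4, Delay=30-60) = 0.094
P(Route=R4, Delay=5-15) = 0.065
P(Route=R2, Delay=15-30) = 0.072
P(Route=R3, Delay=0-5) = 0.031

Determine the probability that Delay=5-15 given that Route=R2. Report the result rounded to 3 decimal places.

P(Route=R2) = 0.074 + 0.008 + 0.072 + 0.012 + 0.067 = 0.233.
P(Delay=5-15 | Route=R2) = 0.008/0.233 = 0.034.

0.034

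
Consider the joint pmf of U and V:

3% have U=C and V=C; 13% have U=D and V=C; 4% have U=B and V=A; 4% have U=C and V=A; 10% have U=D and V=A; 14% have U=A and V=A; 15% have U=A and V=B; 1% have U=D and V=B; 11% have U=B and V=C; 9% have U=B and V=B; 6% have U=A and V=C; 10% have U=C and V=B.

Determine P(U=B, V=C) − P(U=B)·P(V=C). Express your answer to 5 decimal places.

0.03080

P(U=B) = 0.04 + 0.09 + 0.11 = 0.24.
P(V=C) = 0.06 + 0.11 + 0.03 + 0.13 = 0.33.
P(U=B, V=C) − P(U=B)P(V=C) = 0.11 − 0.24×0.33 = 0.03080.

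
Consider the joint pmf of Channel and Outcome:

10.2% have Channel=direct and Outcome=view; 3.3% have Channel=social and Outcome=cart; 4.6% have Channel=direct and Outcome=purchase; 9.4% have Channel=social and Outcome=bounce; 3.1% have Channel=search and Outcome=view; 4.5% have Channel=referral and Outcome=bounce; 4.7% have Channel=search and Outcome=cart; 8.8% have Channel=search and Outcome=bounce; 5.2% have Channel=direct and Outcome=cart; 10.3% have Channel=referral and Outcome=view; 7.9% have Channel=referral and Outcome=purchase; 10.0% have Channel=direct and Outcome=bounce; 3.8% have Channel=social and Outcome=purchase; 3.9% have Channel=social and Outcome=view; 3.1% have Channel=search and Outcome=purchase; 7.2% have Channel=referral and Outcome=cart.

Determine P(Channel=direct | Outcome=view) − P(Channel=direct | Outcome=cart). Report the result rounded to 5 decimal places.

0.11601

P(Outcome=view) = 0.031 + 0.039 + 0.102 + 0.103 = 0.275; P(Channel=direct | Outcome=view) = 0.102/0.275 = 0.370909.
P(Outcome=cart) = 0.047 + 0.033 + 0.052 + 0.072 = 0.204; P(Channel=direct | Outcome=cart) = 0.052/0.204 = 0.254902.
Difference = 0.11601.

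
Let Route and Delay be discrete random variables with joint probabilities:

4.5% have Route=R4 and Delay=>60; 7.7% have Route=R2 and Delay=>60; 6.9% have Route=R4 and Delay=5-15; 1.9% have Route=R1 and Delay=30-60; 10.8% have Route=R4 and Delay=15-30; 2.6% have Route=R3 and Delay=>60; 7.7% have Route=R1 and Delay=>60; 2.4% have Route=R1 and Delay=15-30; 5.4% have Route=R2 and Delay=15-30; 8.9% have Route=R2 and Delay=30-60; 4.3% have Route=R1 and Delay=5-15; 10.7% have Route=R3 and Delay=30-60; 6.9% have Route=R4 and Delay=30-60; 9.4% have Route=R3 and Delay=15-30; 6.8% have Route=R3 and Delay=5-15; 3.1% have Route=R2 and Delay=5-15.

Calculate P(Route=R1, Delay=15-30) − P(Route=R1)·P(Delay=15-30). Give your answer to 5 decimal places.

-0.02164

P(Route=R1) = 0.043 + 0.024 + 0.019 + 0.077 = 0.163.
P(Delay=15-30) = 0.024 + 0.054 + 0.094 + 0.108 = 0.280.
P(Route=R1, Delay=15-30) − P(Route=R1)P(Delay=15-30) = 0.024 − 0.163×0.280 = -0.02164.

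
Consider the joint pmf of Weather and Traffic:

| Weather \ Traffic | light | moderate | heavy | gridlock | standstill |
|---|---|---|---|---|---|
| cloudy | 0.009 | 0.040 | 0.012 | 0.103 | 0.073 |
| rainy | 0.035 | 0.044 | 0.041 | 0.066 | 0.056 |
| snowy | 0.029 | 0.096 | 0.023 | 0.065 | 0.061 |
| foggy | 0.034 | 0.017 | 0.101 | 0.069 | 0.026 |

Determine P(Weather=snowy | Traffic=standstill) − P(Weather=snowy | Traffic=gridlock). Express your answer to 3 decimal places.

P(Traffic=standstill) = 0.073 + 0.056 + 0.061 + 0.026 = 0.216; P(Weather=snowy | Traffic=standstill) = 0.061/0.216 = 0.2824.
P(Traffic=gridlock) = 0.103 + 0.066 + 0.065 + 0.069 = 0.303; P(Weather=snowy | Traffic=gridlock) = 0.065/0.303 = 0.2145.
Difference = 0.068.

0.068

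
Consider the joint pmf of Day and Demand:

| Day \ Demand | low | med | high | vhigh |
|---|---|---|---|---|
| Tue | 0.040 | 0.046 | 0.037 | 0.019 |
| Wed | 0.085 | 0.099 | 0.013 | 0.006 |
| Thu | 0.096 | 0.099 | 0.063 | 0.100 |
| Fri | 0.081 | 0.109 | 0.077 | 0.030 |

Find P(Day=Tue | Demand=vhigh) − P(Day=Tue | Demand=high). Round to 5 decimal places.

P(Demand=vhigh) = 0.019 + 0.006 + 0.100 + 0.030 = 0.155; P(Day=Tue | Demand=vhigh) = 0.019/0.155 = 0.122581.
P(Demand=high) = 0.037 + 0.013 + 0.063 + 0.077 = 0.190; P(Day=Tue | Demand=high) = 0.037/0.190 = 0.194737.
Difference = -0.07216.

-0.07216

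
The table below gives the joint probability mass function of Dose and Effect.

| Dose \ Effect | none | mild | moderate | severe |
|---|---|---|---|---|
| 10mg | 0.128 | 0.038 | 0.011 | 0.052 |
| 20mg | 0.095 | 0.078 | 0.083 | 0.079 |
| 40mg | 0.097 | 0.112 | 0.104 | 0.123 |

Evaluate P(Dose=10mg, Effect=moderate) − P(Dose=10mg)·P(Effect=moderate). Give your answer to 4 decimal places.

-0.0343

P(Dose=10mg) = 0.128 + 0.038 + 0.011 + 0.052 = 0.229.
P(Effect=moderate) = 0.011 + 0.083 + 0.104 = 0.198.
P(Dose=10mg, Effect=moderate) − P(Dose=10mg)P(Effect=moderate) = 0.011 − 0.229×0.198 = -0.0343.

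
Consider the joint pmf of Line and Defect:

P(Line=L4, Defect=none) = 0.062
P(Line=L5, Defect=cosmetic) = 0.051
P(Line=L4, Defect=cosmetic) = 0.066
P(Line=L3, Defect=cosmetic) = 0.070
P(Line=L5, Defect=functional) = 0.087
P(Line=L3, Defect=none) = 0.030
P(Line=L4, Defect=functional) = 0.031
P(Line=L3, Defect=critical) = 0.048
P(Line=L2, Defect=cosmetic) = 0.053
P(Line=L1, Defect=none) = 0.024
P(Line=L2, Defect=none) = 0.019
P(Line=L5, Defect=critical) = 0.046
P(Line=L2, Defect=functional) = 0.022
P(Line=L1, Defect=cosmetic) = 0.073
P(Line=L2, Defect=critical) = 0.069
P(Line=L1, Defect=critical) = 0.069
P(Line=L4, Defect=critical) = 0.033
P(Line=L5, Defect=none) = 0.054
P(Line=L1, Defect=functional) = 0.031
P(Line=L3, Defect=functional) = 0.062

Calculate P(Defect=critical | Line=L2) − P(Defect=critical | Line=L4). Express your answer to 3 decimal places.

0.251

P(Line=L2) = 0.019 + 0.053 + 0.022 + 0.069 = 0.163; P(Defect=critical | Line=L2) = 0.069/0.163 = 0.4233.
P(Line=L4) = 0.062 + 0.066 + 0.031 + 0.033 = 0.192; P(Defect=critical | Line=L4) = 0.033/0.192 = 0.1719.
Difference = 0.251.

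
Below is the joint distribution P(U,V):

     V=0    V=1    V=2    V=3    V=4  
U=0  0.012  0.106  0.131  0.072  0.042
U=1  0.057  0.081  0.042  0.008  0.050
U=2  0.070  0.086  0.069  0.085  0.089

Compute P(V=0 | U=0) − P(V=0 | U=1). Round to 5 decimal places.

-0.20644

P(U=0) = 0.012 + 0.106 + 0.131 + 0.072 + 0.042 = 0.363; P(V=0 | U=0) = 0.012/0.363 = 0.033058.
P(U=1) = 0.057 + 0.081 + 0.042 + 0.008 + 0.050 = 0.238; P(V=0 | U=1) = 0.057/0.238 = 0.239496.
Difference = -0.20644.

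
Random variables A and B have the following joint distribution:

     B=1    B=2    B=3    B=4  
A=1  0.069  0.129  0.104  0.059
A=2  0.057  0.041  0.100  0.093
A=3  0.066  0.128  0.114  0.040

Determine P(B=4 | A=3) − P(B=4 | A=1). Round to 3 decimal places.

P(A=3) = 0.066 + 0.128 + 0.114 + 0.040 = 0.348; P(B=4 | A=3) = 0.040/0.348 = 0.1149.
P(A=1) = 0.069 + 0.129 + 0.104 + 0.059 = 0.361; P(B=4 | A=1) = 0.059/0.361 = 0.1634.
Difference = -0.048.

-0.048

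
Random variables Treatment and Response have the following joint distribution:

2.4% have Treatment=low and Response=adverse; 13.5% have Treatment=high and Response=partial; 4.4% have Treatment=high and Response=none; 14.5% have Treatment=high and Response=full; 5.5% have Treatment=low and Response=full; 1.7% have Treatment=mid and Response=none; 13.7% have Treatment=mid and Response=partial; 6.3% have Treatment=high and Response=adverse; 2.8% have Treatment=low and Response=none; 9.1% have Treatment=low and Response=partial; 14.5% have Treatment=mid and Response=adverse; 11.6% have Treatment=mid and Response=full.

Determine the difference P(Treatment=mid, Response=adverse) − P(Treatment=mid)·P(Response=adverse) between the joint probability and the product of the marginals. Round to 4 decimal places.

P(Treatment=mid) = 0.017 + 0.137 + 0.116 + 0.145 = 0.415.
P(Response=adverse) = 0.024 + 0.145 + 0.063 = 0.232.
P(Treatment=mid, Response=adverse) − P(Treatment=mid)P(Response=adverse) = 0.145 − 0.415×0.232 = 0.0487.

0.0487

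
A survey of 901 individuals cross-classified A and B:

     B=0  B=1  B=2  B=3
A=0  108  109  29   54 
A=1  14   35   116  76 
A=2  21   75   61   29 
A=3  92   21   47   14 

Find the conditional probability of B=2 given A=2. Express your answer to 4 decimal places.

0.3280

Total with A=2: 21 + 75 + 61 + 29 = 186.
P(B=2 | A=2) = 61/186 = 0.3280.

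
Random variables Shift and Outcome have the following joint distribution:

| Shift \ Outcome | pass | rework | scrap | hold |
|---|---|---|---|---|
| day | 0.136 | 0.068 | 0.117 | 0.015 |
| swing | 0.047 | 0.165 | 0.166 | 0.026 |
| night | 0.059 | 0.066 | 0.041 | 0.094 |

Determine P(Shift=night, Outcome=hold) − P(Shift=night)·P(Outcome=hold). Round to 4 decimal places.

0.0589

P(Shift=night) = 0.059 + 0.066 + 0.041 + 0.094 = 0.260.
P(Outcome=hold) = 0.015 + 0.026 + 0.094 = 0.135.
P(Shift=night, Outcome=hold) − P(Shift=night)P(Outcome=hold) = 0.094 − 0.260×0.135 = 0.0589.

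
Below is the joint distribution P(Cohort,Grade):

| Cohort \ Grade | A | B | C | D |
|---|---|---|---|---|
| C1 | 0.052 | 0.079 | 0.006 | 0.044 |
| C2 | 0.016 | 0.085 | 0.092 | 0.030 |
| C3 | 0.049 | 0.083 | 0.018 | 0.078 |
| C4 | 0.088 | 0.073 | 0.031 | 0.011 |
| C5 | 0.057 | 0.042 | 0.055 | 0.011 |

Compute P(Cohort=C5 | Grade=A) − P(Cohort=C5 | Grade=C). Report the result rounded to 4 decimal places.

-0.0547

P(Grade=A) = 0.052 + 0.016 + 0.049 + 0.088 + 0.057 = 0.262; P(Cohort=C5 | Grade=A) = 0.057/0.262 = 0.21756.
P(Grade=C) = 0.006 + 0.092 + 0.018 + 0.031 + 0.055 = 0.202; P(Cohort=C5 | Grade=C) = 0.055/0.202 = 0.27228.
Difference = -0.0547.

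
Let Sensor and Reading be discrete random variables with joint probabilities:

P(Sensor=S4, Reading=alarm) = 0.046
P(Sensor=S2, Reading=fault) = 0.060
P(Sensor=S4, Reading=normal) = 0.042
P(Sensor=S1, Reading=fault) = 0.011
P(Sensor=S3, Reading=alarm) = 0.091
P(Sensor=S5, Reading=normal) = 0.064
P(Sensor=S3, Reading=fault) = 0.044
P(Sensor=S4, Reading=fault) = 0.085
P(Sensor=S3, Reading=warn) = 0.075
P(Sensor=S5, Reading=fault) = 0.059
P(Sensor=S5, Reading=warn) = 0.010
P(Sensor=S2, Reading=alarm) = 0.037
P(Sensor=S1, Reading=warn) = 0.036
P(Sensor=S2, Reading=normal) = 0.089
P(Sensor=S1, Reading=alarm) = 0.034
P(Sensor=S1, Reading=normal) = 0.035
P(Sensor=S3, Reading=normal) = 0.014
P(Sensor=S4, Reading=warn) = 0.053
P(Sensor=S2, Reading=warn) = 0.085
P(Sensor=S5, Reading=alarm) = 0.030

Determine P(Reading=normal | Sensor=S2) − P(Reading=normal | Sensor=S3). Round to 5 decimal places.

P(Sensor=S2) = 0.089 + 0.085 + 0.037 + 0.060 = 0.271; P(Reading=normal | Sensor=S2) = 0.089/0.271 = 0.328413.
P(Sensor=S3) = 0.014 + 0.075 + 0.091 + 0.044 = 0.224; P(Reading=normal | Sensor=S3) = 0.014/0.224 = 0.062500.
Difference = 0.26591.

0.26591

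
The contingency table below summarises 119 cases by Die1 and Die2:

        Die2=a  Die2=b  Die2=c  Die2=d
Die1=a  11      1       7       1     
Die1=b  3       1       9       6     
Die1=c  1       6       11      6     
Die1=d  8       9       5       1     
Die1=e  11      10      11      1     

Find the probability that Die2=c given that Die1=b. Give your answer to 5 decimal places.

Total with Die1=b: 3 + 1 + 9 + 6 = 19.
P(Die2=c | Die1=b) = 9/19 = 0.47368.

0.47368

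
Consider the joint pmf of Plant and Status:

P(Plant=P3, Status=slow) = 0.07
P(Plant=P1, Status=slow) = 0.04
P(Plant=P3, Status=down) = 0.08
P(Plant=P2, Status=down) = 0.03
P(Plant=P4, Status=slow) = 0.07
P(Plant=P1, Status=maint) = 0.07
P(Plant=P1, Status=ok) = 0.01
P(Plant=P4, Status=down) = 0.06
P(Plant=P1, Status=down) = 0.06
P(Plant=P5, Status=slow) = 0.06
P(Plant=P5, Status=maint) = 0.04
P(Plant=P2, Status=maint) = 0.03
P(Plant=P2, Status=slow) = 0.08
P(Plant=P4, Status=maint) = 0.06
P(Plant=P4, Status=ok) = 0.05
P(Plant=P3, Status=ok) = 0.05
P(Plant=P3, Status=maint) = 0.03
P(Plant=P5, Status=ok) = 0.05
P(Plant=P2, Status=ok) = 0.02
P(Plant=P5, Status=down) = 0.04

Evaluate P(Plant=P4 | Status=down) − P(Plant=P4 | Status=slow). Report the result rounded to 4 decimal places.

P(Status=down) = 0.06 + 0.03 + 0.08 + 0.06 + 0.04 = 0.27; P(Plant=P4 | Status=down) = 0.06/0.27 = 0.22222.
P(Status=slow) = 0.04 + 0.08 + 0.07 + 0.07 + 0.06 = 0.32; P(Plant=P4 | Status=slow) = 0.07/0.32 = 0.21875.
Difference = 0.0035.

0.0035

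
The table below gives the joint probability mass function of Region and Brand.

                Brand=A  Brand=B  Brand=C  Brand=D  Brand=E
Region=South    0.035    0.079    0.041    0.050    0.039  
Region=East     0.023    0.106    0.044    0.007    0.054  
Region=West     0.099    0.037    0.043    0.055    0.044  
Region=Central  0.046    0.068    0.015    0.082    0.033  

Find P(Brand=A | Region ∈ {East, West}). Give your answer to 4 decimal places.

P(Region=East) = 0.023 + 0.106 + 0.044 + 0.007 + 0.054 = 0.234.
P(Region=West) = 0.099 + 0.037 + 0.043 + 0.055 + 0.044 = 0.278.
P(Region ∈ {East, West}) = 0.234 + 0.278 = 0.512; P(Brand=A, Region ∈ {East, West}) = 0.023 + 0.099 = 0.122.
P(Brand=A | Region ∈ {East, West}) = 0.122/0.512 = 0.2383.

0.2383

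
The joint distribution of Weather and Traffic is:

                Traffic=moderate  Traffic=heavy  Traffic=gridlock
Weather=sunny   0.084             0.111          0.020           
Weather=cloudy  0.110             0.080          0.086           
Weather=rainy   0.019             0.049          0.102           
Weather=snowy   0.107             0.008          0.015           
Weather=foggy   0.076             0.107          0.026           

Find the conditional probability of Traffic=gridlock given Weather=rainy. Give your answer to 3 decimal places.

0.600

P(Weather=rainy) = 0.019 + 0.049 + 0.102 = 0.170.
P(Traffic=gridlock | Weather=rainy) = 0.102/0.170 = 0.600.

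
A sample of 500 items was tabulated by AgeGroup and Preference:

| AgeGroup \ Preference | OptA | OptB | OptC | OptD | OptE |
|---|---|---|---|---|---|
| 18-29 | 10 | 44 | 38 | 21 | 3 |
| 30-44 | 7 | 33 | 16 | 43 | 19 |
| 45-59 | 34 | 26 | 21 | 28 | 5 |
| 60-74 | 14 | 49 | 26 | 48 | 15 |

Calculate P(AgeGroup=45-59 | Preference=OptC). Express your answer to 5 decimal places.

Total with Preference=OptC: 38 + 16 + 21 + 26 = 101.
P(AgeGroup=45-59 | Preference=OptC) = 21/101 = 0.20792.

0.20792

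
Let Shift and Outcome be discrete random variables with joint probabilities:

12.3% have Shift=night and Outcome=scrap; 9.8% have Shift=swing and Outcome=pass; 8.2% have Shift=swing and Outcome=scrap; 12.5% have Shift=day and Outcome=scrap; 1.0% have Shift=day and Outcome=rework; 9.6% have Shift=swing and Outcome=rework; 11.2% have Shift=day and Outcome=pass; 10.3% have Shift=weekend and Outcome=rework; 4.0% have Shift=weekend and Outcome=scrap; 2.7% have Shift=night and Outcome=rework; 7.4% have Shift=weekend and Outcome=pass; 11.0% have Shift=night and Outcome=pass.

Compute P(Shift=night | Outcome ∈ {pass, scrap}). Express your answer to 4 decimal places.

0.3050

P(Outcome=pass) = 0.112 + 0.098 + 0.110 + 0.074 = 0.394.
P(Outcome=scrap) = 0.125 + 0.082 + 0.123 + 0.040 = 0.370.
P(Outcome ∈ {pass, scrap}) = 0.394 + 0.370 = 0.764; P(Shift=night, Outcome ∈ {pass, scrap}) = 0.110 + 0.123 = 0.233.
P(Shift=night | Outcome ∈ {pass, scrap}) = 0.233/0.764 = 0.3050.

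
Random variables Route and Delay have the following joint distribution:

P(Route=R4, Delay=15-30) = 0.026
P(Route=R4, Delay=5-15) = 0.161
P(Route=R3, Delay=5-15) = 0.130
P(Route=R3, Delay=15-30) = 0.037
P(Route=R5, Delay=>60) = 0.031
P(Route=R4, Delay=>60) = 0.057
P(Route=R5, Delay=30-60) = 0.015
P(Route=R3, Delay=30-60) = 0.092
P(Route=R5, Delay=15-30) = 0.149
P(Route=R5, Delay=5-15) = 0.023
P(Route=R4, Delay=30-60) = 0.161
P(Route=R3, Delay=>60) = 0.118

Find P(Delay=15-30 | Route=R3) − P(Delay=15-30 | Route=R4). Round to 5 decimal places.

0.03395

P(Route=R3) = 0.130 + 0.037 + 0.092 + 0.118 = 0.377; P(Delay=15-30 | Route=R3) = 0.037/0.377 = 0.098143.
P(Route=R4) = 0.161 + 0.026 + 0.161 + 0.057 = 0.405; P(Delay=15-30 | Route=R4) = 0.026/0.405 = 0.064198.
Difference = 0.03395.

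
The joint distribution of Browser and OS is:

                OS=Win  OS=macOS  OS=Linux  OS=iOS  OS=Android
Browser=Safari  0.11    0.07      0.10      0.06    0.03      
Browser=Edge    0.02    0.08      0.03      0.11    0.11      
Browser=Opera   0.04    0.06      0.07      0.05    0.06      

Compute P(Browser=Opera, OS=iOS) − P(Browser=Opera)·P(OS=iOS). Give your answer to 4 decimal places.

P(Browser=Opera) = 0.04 + 0.06 + 0.07 + 0.05 + 0.06 = 0.28.
P(OS=iOS) = 0.06 + 0.11 + 0.05 = 0.22.
P(Browser=Opera, OS=iOS) − P(Browser=Opera)P(OS=iOS) = 0.05 − 0.28×0.22 = -0.0116.

-0.0116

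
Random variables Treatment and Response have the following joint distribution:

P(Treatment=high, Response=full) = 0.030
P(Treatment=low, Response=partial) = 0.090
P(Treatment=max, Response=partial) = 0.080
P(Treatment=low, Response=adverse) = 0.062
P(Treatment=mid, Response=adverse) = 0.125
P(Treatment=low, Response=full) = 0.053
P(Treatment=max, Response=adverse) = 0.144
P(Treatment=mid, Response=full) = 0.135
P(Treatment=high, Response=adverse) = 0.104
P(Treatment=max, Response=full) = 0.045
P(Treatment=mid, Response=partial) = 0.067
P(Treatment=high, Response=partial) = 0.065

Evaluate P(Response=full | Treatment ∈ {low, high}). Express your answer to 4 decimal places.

0.2054

P(Treatment=low) = 0.090 + 0.053 + 0.062 = 0.205.
P(Treatment=high) = 0.065 + 0.030 + 0.104 = 0.199.
P(Treatment ∈ {low, high}) = 0.205 + 0.199 = 0.404; P(Response=full, Treatment ∈ {low, high}) = 0.053 + 0.030 = 0.083.
P(Response=full | Treatment ∈ {low, high}) = 0.083/0.404 = 0.2054.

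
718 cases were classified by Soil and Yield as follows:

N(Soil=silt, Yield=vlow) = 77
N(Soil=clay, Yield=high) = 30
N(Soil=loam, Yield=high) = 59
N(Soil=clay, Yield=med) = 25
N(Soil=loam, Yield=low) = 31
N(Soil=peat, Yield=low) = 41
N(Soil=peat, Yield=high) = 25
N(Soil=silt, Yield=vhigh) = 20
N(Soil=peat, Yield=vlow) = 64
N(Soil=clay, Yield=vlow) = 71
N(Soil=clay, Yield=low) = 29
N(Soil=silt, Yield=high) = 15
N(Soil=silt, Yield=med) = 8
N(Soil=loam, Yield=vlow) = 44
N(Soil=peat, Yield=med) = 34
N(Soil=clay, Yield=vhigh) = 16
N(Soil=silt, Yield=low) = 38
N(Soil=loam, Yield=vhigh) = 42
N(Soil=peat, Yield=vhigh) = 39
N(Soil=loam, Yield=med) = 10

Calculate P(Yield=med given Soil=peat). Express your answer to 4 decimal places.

0.1675

Total with Soil=peat: 64 + 41 + 34 + 25 + 39 = 203.
P(Yield=med | Soil=peat) = 34/203 = 0.1675.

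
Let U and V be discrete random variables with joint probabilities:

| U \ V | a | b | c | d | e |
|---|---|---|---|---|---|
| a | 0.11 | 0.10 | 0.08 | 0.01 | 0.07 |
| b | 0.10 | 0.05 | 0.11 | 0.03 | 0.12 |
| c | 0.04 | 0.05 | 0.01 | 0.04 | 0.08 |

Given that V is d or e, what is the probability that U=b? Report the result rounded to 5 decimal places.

0.42857

P(V=d) = 0.01 + 0.03 + 0.04 = 0.08.
P(V=e) = 0.07 + 0.12 + 0.08 = 0.27.
P(V ∈ {d, e}) = 0.08 + 0.27 = 0.35; P(U=b, V ∈ {d, e}) = 0.03 + 0.12 = 0.15.
P(U=b | V ∈ {d, e}) = 0.15/0.35 = 0.42857.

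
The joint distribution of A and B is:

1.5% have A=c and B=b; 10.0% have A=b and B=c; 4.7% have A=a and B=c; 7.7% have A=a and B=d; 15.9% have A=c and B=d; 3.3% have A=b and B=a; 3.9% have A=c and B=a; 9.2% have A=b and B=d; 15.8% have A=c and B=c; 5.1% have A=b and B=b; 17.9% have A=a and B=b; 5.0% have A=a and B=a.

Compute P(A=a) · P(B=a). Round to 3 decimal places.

P(A=a) = 0.050 + 0.179 + 0.047 + 0.077 = 0.353.
P(B=a) = 0.050 + 0.033 + 0.039 = 0.122.
Product: 0.353 × 0.122 = 0.043.

0.043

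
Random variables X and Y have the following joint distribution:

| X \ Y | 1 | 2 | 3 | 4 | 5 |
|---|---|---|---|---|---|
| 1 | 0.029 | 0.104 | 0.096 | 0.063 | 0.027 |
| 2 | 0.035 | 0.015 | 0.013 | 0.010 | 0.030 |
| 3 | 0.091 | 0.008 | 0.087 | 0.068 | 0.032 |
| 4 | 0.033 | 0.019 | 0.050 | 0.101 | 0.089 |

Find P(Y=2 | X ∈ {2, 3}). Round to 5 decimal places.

0.05913

P(X=2) = 0.035 + 0.015 + 0.013 + 0.010 + 0.030 = 0.103.
P(X=3) = 0.091 + 0.008 + 0.087 + 0.068 + 0.032 = 0.286.
P(X ∈ {2, 3}) = 0.103 + 0.286 = 0.389; P(Y=2, X ∈ {2, 3}) = 0.015 + 0.008 = 0.023.
P(Y=2 | X ∈ {2, 3}) = 0.023/0.389 = 0.05913.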